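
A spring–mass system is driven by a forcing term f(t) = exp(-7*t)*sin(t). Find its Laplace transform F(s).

L{sin(t)} = 1/(s^2 + 1).
By the first shifting theorem, multiplying by e^(-7t) replaces s with s + 7.

F(s) = 1/((s + 7)^2 + 1)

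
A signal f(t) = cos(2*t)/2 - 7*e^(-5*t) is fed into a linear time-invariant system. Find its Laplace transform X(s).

X(s) = s/(2*(s^2 + 4)) - 7/(s + 5)

The transform is linear, so treat each term independently.
(-7)·[L{e^(-5t)} = 1/(s + 5)]; (1/2)·[L{cos(2t)} = s/(s^2 + 4)].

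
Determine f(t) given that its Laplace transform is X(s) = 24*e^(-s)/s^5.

f(t) = Heaviside(t - 1)*((t - 1)^4)

The factor e^(-s) signals a time shift by c = 1 (second shifting theorem).
L{t^4} = 4!/s^5 = 24/s^5, so L^-1{24/s^5} = t^4.
Hence the inverse is u(t - 1) times that function evaluated at t - 1.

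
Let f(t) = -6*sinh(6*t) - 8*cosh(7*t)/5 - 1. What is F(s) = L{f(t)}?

F(s) = -8*s/(5*(s^2 - 49)) - 36/(s^2 - 36) - 1/s

By linearity of the Laplace transform, transform each term separately.
(-6)·[L{sinh(6t)} = 6/(s^2 - 36)]; L{-1} = -1/s; (-8/5)·[L{cosh(7t)} = s/(s^2 - 49)].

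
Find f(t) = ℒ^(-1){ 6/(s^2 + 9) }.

f(t) = 2*sin(3*t)

Since L{sin(3t)} = 3/(s^2 + 9), the inverse is sin(3*t), scaled by 2.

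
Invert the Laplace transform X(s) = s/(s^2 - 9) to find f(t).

Since L{cosh(3t)} = s/(s^2 - 9), the inverse is cosh(3*t).

f(t) = cosh(3*t)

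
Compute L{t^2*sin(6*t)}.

36*(s^2 - 12)/(s^2 + 36)^3

L{sin(6t)} = 6/(s^2 + 36).
Then apply L{t^2·g(t)} = (-1)^2 d^2/ds^2[H(s)] with H(s) = 6/(s^2 + 36):
differentiating 2 times and applying the sign gives 36*(s^2 - 12)/(s^2 + 36)^3.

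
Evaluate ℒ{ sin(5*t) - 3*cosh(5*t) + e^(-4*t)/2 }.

Apply the Laplace transform termwise.
L{sin(5t)} = 5/(s^2 + 25); (-3)·[L{cosh(5t)} = s/(s^2 - 25)]; (1/2)·[L{e^(-4t)} = 1/(s + 4)].

-3*s/(s^2 - 25) + 5/(s^2 + 25) + 1/(2*(s + 4))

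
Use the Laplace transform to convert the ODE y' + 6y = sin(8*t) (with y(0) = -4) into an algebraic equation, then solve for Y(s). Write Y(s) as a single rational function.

Y(s) = (-4*s^2 - 248)/(s^3 + 6*s^2 + 64*s + 384)

Apply the Laplace transform to the equation.
Using L{y'} = sY - y(0) = sY - (-4), the left side becomes (s + 6)Y - (-4).
The right side is L{sin(8*t)} = 8/(s^2 + 64).
So (s + 6)Y = 8/(s^2 + 64) + (-4).
Divide through and combine into a single rational function.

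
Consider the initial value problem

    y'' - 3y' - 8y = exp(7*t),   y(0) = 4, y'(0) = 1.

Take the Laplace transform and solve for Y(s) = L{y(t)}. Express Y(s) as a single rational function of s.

Laplace-transform each side.
The derivative rules (L{y''} = s^2 Y - s·y(0) - y'(0) and L{y'} = sY - y(0), with y(0) = 4, y'(0) = 1) turn the left side into (s^2 - 3*s - 8)Y - (4*s - 11).
The right side is L{exp(7*t)} = 1/(s - 7).
So (s^2 - 3*s - 8)Y = 1/(s - 7) + (4*s - 11).
Solve for Y(s) and write it as one ratio of polynomials.

Y(s) = (4*s^2 - 39*s + 78)/(s^3 - 10*s^2 + 13*s + 56)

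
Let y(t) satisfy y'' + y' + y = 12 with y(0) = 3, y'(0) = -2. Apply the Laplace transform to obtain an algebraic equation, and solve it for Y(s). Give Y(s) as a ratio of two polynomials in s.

Y(s) = (3*s^2 + s + 12)/(s^3 + s^2 + s)

Take the Laplace transform of both sides.
Using L{y''} = s^2 Y - s·y(0) - y'(0) and L{y'} = sY - y(0), with y(0) = 3, y'(0) = -2, the left side becomes (s^2 + s + 1)Y - (3*s + 1).
The right side is L{12} = 12/s.
So (s^2 + s + 1)Y = 12/s + (3*s + 1).
Divide through and combine into a single rational function.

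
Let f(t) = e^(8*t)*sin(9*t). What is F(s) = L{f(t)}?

F(s) = 9/((s - 8)^2 + 81)

L{sin(9t)} = 9/(s^2 + 81).
By the first shifting theorem, multiplying by e^(8t) replaces s with s - 8.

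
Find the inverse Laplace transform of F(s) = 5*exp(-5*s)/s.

Heaviside(t - 5)*(5)

The factor e^(-5s) signals a time shift by c = 5 (second shifting theorem).
L{5} = 5/s, so L^-1{5/s} = 5.
Hence the inverse is u(t - 5) times that function evaluated at t - 5.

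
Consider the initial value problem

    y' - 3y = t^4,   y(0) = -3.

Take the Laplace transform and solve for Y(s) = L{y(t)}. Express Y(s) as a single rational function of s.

Y(s) = (-3*s^5 + 24)/(s^6 - 3*s^5)

Take the Laplace transform of both sides.
Using L{y'} = sY - y(0) = sY - (-3), the left side becomes (s - 3)Y - (-3).
The right side is L{t^4} = 24/s^5.
So (s - 3)Y = 24/s^5 + (-3).
Solve for Y(s) and write it as one ratio of polynomials.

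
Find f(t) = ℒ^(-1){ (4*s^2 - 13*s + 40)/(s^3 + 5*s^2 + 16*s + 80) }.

Factor the denominator: s^3 + 5*s^2 + 16*s + 80 = (s + 5)*(s^2 + 16).
Partial fraction decomposition gives [5/(s + 5)] + [-s/(s^2 + 16)] + [-8/(s^2 + 16)].
Invert each term: 5/(s + 5) ↔ 5e^(-5t); -1·s/(s^2 + 16) ↔ -cos(4t); -2·4/(s^2 + 16) ↔ -2sin(4t).

f(t) = -2*sin(4*t) - cos(4*t) + 5*exp(-5*t)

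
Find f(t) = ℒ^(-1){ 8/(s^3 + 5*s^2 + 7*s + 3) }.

Factor the denominator: s^3 + 5*s^2 + 7*s + 3 = (s + 1)^2*(s + 3).
Partial fraction decomposition gives [-2/(s + 1)] + [4/(s + 1)^2] + [2/(s + 3)].
Invert each term: -2/(s + 1) ↔ -2e^(-t); 4/(s + 1)^2 ↔ 4t·e^(-t); 2/(s + 3) ↔ 2e^(-3t).

f(t) = 4*t*exp(-t) - 2*exp(-t) + 2*exp(-3*t)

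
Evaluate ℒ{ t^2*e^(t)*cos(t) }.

L{cos(t)} = s/(s^2 + 1).
Multiplying by e^(t) shifts s → s - 1, so L{e^(t)*cos(t)} = (s - 1)/((s - 1)^2 + 1).
Then apply L{t^2·g(t)} = (-1)^2 d^2/ds^2[G(s)] with G(s) = (s - 1)/((s - 1)^2 + 1):
differentiating 2 times and applying the sign gives 2*(s - 1)*(s^2 - 2*s - 2)/(s^2 - 2*s + 2)^3.

2*(s - 1)*(s^2 - 2*s - 2)/(s^2 - 2*s + 2)^3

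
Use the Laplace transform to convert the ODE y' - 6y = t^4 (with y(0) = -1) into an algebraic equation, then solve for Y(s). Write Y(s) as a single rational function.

Transform both sides with L{·}.
With L{y'} = sY - y(0) = sY - (-1): the LHS transforms to (s - 6)Y - (-1).
The right side is L{t^4} = 24/s^5.
So (s - 6)Y = 24/s^5 + (-1).
Divide through and combine into a single rational function.

Y(s) = (-s^5 + 24)/(s^6 - 6*s^5)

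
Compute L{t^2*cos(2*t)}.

L{cos(2t)} = s/(s^2 + 4).
Then apply L{t^2·g(t)} = (-1)^2 d^2/ds^2[G(s)] with G(s) = s/(s^2 + 4):
differentiating 2 times and applying the sign gives 2*s*(s^2 - 12)/(s^2 + 4)^3.

2*s*(s^2 - 12)/(s^2 + 4)^3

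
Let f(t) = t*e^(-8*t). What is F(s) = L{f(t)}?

F(s) = (s + 8)^(-2)

L{e^(-8t)} = 1/(s + 8).
Then apply L{t·g(t)} = -d/ds[G(s)] with G(s) = 1/(s + 8):
differentiating 1 time and applying the sign gives (s + 8)^(-2).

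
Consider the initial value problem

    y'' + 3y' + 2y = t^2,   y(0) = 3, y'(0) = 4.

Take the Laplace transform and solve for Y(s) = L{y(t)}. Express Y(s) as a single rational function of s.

Apply the Laplace transform to the equation.
With L{y''} = s^2 Y - s·y(0) - y'(0) and L{y'} = sY - y(0), with y(0) = 3, y'(0) = 4: the LHS transforms to (s^2 + 3*s + 2)Y - (3*s + 13).
The right side is L{t^2} = 2/s^3.
So (s^2 + 3*s + 2)Y = 2/s^3 + (3*s + 13).
Solve for Y(s) and write it as one ratio of polynomials.

Y(s) = (3*s^4 + 13*s^3 + 2)/(s^5 + 3*s^4 + 2*s^3)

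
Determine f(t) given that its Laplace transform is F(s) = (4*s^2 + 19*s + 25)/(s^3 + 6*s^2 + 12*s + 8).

f(t) = 3*t^2*exp(-2*t)/2 + 3*t*exp(-2*t) + 4*exp(-2*t)

Factor the denominator: s^3 + 6*s^2 + 12*s + 8 = (s + 2)^3.
Partial fraction decomposition gives [4/(s + 2)] + [3/(s + 2)^2] + [3/(s + 2)^3].
Invert each term: 4/(s + 2) ↔ 4e^(-2t); 3/(s + 2)^2 ↔ 3t·e^(-2t); 3/(s + 2)^3 ↔ (3/2)t^2·e^(-2t).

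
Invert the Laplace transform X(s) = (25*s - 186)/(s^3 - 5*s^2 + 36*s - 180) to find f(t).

f(t) = -exp(5*t) + 5*sin(6*t) + cos(6*t)

Factor the denominator: s^3 - 5*s^2 + 36*s - 180 = (s - 5)*(s^2 + 36).
Partial fraction decomposition gives [-1/(s - 5)] + [s/(s^2 + 36)] + [30/(s^2 + 36)].
Invert each term: -1/(s - 5) ↔ -e^(5t); 1·s/(s^2 + 36) ↔ cos(6t); 5·6/(s^2 + 36) ↔ 5sin(6t).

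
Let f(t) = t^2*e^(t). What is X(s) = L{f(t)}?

X(s) = 2/(s - 1)^3

L{e^(t)} = 1/(s - 1).
Then apply L{t^2·g(t)} = (-1)^2 d^2/ds^2[G(s)] with G(s) = 1/(s - 1):
differentiating 2 times and applying the sign gives 2/(s - 1)^3.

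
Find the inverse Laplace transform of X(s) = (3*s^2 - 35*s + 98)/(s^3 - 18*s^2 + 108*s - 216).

Factor the denominator: s^3 - 18*s^2 + 108*s - 216 = (s - 6)^3.
Partial fraction decomposition gives [3/(s - 6)] + [(s - 6)^(-2)] + [-4/(s - 6)^3].
Invert each term: 3/(s - 6) ↔ 3e^(6t); 1/(s - 6)^2 ↔ t·e^(6t); -4/(s - 6)^3 ↔ (-2)t^2·e^(6t).

-2*t^2*exp(6*t) + t*exp(6*t) + 3*exp(6*t)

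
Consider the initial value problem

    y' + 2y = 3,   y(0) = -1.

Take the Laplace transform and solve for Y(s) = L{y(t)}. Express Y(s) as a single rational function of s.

Y(s) = (-s + 3)/(s^2 + 2*s)

Transform both sides with L{·}.
With L{y'} = sY - y(0) = sY - (-1): the LHS transforms to (s + 2)Y - (-1).
The right side is L{3} = 3/s.
So (s + 2)Y = 3/s + (-1).
Solve for Y(s) and write it as one ratio of polynomials.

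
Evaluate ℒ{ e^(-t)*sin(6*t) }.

6/((s + 1)^2 + 36)

L{sin(6t)} = 6/(s^2 + 36).
By the first shifting theorem, multiplying by e^(-t) replaces s with s + 1.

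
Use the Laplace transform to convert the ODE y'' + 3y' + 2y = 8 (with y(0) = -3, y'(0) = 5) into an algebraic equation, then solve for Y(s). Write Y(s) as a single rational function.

Y(s) = (-3*s^2 - 4*s + 8)/(s^3 + 3*s^2 + 2*s)

Transform both sides with L{·}.
Using L{y''} = s^2 Y - s·y(0) - y'(0) and L{y'} = sY - y(0), with y(0) = -3, y'(0) = 5, the left side becomes (s^2 + 3*s + 2)Y - (-3*s - 4).
The right side is L{8} = 8/s.
So (s^2 + 3*s + 2)Y = 8/s + (-3*s - 4).
Isolate Y and clear denominators.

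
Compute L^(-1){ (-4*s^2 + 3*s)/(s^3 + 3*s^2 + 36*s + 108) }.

Factor the denominator: s^3 + 3*s^2 + 36*s + 108 = (s + 3)*(s^2 + 36).
Partial fraction decomposition gives [-1/(s + 3)] + [-3*s/(s^2 + 36)] + [12/(s^2 + 36)].
Invert each term: -1/(s + 3) ↔ -e^(-3t); -3·s/(s^2 + 36) ↔ -3cos(6t); 2·6/(s^2 + 36) ↔ 2sin(6t).

2*sin(6*t) - 3*cos(6*t) - exp(-3*t)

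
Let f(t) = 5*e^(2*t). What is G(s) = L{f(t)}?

G(s) = 5/(s - 2)

L{5} = 5/s.
By the first shifting theorem, multiplying by e^(2t) replaces s with s - 2.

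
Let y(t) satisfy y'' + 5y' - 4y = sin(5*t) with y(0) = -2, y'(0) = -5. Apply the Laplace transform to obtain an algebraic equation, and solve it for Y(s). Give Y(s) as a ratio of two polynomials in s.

Y(s) = (-2*s^3 - 15*s^2 - 50*s - 370)/(s^4 + 5*s^3 + 21*s^2 + 125*s - 100)

Apply the Laplace transform to the equation.
With L{y''} = s^2 Y - s·y(0) - y'(0) and L{y'} = sY - y(0), with y(0) = -2, y'(0) = -5: the LHS transforms to (s^2 + 5*s - 4)Y - (-2*s - 15).
The right side is L{sin(5*t)} = 5/(s^2 + 25).
So (s^2 + 5*s - 4)Y = 5/(s^2 + 25) + (-2*s - 15).
Isolate Y and clear denominators.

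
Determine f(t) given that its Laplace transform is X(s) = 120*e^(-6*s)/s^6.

The factor e^(-6s) signals a time shift by c = 6 (second shifting theorem).
L{t^5} = 5!/s^6 = 120/s^6, so L^-1{120/s^6} = t^5.
Hence the inverse is u(t - 6) times that function evaluated at t - 6.

f(t) = Heaviside(t - 6)*((t - 6)^5)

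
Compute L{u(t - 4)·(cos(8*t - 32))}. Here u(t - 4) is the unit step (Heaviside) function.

s*exp(-4*s)/(s^2 + 64)

By the second shifting theorem, L{u(t - c)·g(t - c)} = e^(-cs)·G(s) with c = 4 and G(s) = L{g(t)}.
L{cos(8t)} = s/(s^2 + 64).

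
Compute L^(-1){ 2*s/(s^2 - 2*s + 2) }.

2*exp(t)*sin(t) + 2*exp(t)*cos(t)

Complete the square in the denominator: s^2 - 2*s + 2 = (s - 1)^2 + 1^2.
Split the numerator to match: 2*s = 2·(s - 1) + 2·1.
Invert each term: 2·(s - 1)/((s - 1)^2 + 1) ↔ 2e^(t)cos(t); 2·1/((s - 1)^2 + 1) ↔ 2e^(t)sin(t).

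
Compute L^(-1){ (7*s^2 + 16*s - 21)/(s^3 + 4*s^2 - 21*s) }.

3*exp(3*t) + 1 + 3*exp(-7*t)

Factor the denominator: s^3 + 4*s^2 - 21*s = s*(s - 3)*(s + 7).
Partial fraction decomposition gives [3/(s + 7)] + [1/s] + [3/(s - 3)].
Invert each term: 3/(s + 7) ↔ 3e^(-7t); 1/(s - 0) ↔ e^(0t); 3/(s - 3) ↔ 3e^(3t).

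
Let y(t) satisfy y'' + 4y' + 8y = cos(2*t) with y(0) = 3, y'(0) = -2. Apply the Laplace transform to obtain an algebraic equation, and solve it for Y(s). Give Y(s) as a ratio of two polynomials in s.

Take the Laplace transform of both sides.
With L{y''} = s^2 Y - s·y(0) - y'(0) and L{y'} = sY - y(0), with y(0) = 3, y'(0) = -2: the LHS transforms to (s^2 + 4*s + 8)Y - (3*s + 10).
The right side is L{cos(2*t)} = s/(s^2 + 4).
So (s^2 + 4*s + 8)Y = s/(s^2 + 4) + (3*s + 10).
Isolate Y and clear denominators.

Y(s) = (3*s^3 + 10*s^2 + 13*s + 40)/(s^4 + 4*s^3 + 12*s^2 + 16*s + 32)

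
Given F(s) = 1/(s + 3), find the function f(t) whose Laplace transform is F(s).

Since L{e^(-3t)} = 1/(s + 3), the inverse is e^(-3*t).

f(t) = exp(-3*t)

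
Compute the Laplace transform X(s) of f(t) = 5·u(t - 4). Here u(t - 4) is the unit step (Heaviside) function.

X(s) = 5*exp(-4*s)/s

By the second shifting theorem, L{u(t - c)·g(t - c)} = e^(-cs)·G(s) with c = 4 and G(s) = L{g(t)}.
L{5} = 5/s.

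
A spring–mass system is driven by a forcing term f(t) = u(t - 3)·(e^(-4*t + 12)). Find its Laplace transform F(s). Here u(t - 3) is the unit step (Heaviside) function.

F(s) = exp(-3*s)/(s + 4)

By the second shifting theorem, L{u(t - c)·g(t - c)} = e^(-cs)·G(s) with c = 3 and G(s) = L{g(t)}.
L{e^(-4t)} = 1/(s + 4).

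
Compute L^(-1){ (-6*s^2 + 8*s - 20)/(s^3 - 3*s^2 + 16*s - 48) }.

-2*exp(3*t) - sin(4*t) - 4*cos(4*t)

Factor the denominator: s^3 - 3*s^2 + 16*s - 48 = (s - 3)*(s^2 + 16).
Partial fraction decomposition gives [-2/(s - 3)] + [-4*s/(s^2 + 16)] + [-4/(s^2 + 16)].
Invert each term: -2/(s - 3) ↔ -2e^(3t); -4·s/(s^2 + 16) ↔ -4cos(4t); -1·4/(s^2 + 16) ↔ -sin(4t).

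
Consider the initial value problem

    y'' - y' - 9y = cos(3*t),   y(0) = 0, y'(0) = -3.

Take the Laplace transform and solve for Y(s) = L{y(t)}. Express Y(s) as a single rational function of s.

Y(s) = (-3*s^2 + s - 27)/(s^4 - s^3 - 9*s - 81)

Laplace-transform each side.
The derivative rules (L{y''} = s^2 Y - s·y(0) - y'(0) and L{y'} = sY - y(0), with y(0) = 0, y'(0) = -3) turn the left side into (s^2 - s - 9)Y - (-3).
The right side is L{cos(3*t)} = s/(s^2 + 9).
So (s^2 - s - 9)Y = s/(s^2 + 9) + (-3).
Isolate Y and clear denominators.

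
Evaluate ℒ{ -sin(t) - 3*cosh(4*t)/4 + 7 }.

Apply the Laplace transform termwise.
(-1)·[L{sin(t)} = 1/(s^2 + 1)]; L{7} = 7/s; (-3/4)·[L{cosh(4t)} = s/(s^2 - 16)].

-3*s/(4*(s^2 - 16)) - 1/(s^2 + 1) + 7/s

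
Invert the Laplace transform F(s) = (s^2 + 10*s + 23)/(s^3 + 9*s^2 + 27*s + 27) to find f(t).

f(t) = t^2*exp(-3*t) + 4*t*exp(-3*t) + exp(-3*t)

Factor the denominator: s^3 + 9*s^2 + 27*s + 27 = (s + 3)^3.
Partial fraction decomposition gives [1/(s + 3)] + [4/(s + 3)^2] + [2/(s + 3)^3].
Invert each term: 1/(s + 3) ↔ e^(-3t); 4/(s + 3)^2 ↔ 4t·e^(-3t); 2/(s + 3)^3 ↔ (1)t^2·e^(-3t).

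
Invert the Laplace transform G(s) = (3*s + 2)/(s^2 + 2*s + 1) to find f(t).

Factor the denominator: s^2 + 2*s + 1 = (s + 1)^2.
Partial fraction decomposition gives [3/(s + 1)] + [-1/(s + 1)^2].
Invert each term: 3/(s + 1) ↔ 3e^(-t); -1/(s + 1)^2 ↔ -t·e^(-t).

f(t) = -t*exp(-t) + 3*exp(-t)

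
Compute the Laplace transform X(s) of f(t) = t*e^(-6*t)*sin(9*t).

X(s) = 18*(s + 6)/(s^2 + 12*s + 117)^2

L{sin(9t)} = 9/(s^2 + 81).
Multiplying by e^(-6t) shifts s → s + 6, so L{e^(-6*t)*sin(9*t)} = 9/((s + 6)^2 + 81).
Then apply L{t·g(t)} = -d/ds[G(s)] with G(s) = 9/((s + 6)^2 + 81):
differentiating 1 time and applying the sign gives 18*(s + 6)/(s^2 + 12*s + 117)^2.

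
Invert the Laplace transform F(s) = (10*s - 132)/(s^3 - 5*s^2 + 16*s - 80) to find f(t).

f(t) = -2*exp(5*t) + 5*sin(4*t) + 2*cos(4*t)

Factor the denominator: s^3 - 5*s^2 + 16*s - 80 = (s - 5)*(s^2 + 16).
Partial fraction decomposition gives [-2/(s - 5)] + [2*s/(s^2 + 16)] + [20/(s^2 + 16)].
Invert each term: -2/(s - 5) ↔ -2e^(5t); 2·s/(s^2 + 16) ↔ 2cos(4t); 5·4/(s^2 + 16) ↔ 5sin(4t).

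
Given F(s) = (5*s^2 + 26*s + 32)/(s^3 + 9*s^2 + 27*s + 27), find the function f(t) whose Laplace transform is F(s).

f(t) = -t^2*exp(-3*t)/2 - 4*t*exp(-3*t) + 5*exp(-3*t)

Factor the denominator: s^3 + 9*s^2 + 27*s + 27 = (s + 3)^3.
Partial fraction decomposition gives [5/(s + 3)] + [-4/(s + 3)^2] + [-1/(s + 3)^3].
Invert each term: 5/(s + 3) ↔ 5e^(-3t); -4/(s + 3)^2 ↔ -4t·e^(-3t); -1/(s + 3)^3 ↔ (-1/2)t^2·e^(-3t).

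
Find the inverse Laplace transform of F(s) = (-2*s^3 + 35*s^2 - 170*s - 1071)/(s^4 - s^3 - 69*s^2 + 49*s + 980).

Factor the denominator: s^4 - s^3 - 69*s^2 + 49*s + 980 = (s - 7)*(s - 5)*(s + 4)*(s + 7).
Partial fraction decomposition gives [-4/(s - 7)] + [6/(s - 5)] + [-5/(s + 7)] + [1/(s + 4)].
Invert each term: -4/(s - 7) ↔ -4e^(7t); 6/(s - 5) ↔ 6e^(5t); -5/(s + 7) ↔ -5e^(-7t); 1/(s + 4) ↔ e^(-4t).

-4*exp(7*t) + 6*exp(5*t) + exp(-4*t) - 5*exp(-7*t)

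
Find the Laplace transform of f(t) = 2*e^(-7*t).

2/(s + 7)

L{2} = 2/s.
By the first shifting theorem, multiplying by e^(-7t) replaces s with s + 7.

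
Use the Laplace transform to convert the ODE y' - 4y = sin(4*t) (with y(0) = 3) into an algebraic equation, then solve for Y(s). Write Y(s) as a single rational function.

Take the Laplace transform of both sides.
With L{y'} = sY - y(0) = sY - 3: the LHS transforms to (s - 4)Y - (3).
The right side is L{sin(4*t)} = 4/(s^2 + 16).
So (s - 4)Y = 4/(s^2 + 16) + (3).
Isolate Y and clear denominators.

Y(s) = (3*s^2 + 52)/(s^3 - 4*s^2 + 16*s - 64)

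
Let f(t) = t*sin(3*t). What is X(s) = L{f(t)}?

L{sin(3t)} = 3/(s^2 + 9).
Then apply L{t·g(t)} = -d/ds[G(s)] with G(s) = 3/(s^2 + 9):
differentiating 1 time and applying the sign gives 6*s/(s^2 + 9)^2.

X(s) = 6*s/(s^2 + 9)^2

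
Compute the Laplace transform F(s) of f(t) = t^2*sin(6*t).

L{sin(6t)} = 6/(s^2 + 36).
Then apply L{t^2·g(t)} = (-1)^2 d^2/ds^2[G(s)] with G(s) = 6/(s^2 + 36):
differentiating 2 times and applying the sign gives 36*(s^2 - 12)/(s^2 + 36)^3.

F(s) = 36*(s^2 - 12)/(s^2 + 36)^3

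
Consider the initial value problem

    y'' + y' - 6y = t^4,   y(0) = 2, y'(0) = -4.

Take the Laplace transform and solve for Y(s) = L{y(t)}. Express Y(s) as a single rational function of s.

Y(s) = (2*s^6 - 2*s^5 + 24)/(s^7 + s^6 - 6*s^5)

Take the Laplace transform of both sides.
With L{y''} = s^2 Y - s·y(0) - y'(0) and L{y'} = sY - y(0), with y(0) = 2, y'(0) = -4: the LHS transforms to (s^2 + s - 6)Y - (2*s - 2).
The right side is L{t^4} = 24/s^5.
So (s^2 + s - 6)Y = 24/s^5 + (2*s - 2).
Isolate Y and clear denominators.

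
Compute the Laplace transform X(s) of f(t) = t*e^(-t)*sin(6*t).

X(s) = 12*(s + 1)/(s^2 + 2*s + 37)^2

L{sin(6t)} = 6/(s^2 + 36).
Multiplying by e^(-t) shifts s → s + 1, so L{e^(-t)*sin(6*t)} = 6/((s + 1)^2 + 36).
Then apply L{t·g(t)} = -d/ds[G(s)] with G(s) = 6/((s + 1)^2 + 36):
differentiating 1 time and applying the sign gives 12*(s + 1)/(s^2 + 2*s + 37)^2.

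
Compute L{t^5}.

L{t^5} = 5!/s^6 = 120/s^6.

120/s^6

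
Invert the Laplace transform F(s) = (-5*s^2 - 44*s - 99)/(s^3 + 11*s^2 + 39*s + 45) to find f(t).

f(t) = -6*t*exp(-3*t) - 4*exp(-3*t) - exp(-5*t)

Factor the denominator: s^3 + 11*s^2 + 39*s + 45 = (s + 3)^2*(s + 5).
Partial fraction decomposition gives [-4/(s + 3)] + [-6/(s + 3)^2] + [-1/(s + 5)].
Invert each term: -4/(s + 3) ↔ -4e^(-3t); -6/(s + 3)^2 ↔ -6t·e^(-3t); -1/(s + 5) ↔ -e^(-5t).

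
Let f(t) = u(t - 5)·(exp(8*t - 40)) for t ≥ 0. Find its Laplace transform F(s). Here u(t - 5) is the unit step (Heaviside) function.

By the second shifting theorem, L{u(t - c)·g(t - c)} = e^(-cs)·G(s) with c = 5 and G(s) = L{g(t)}.
L{e^(8t)} = 1/(s - 8).

F(s) = exp(-5*s)/(s - 8)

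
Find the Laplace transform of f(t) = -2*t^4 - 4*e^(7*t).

-4/(s - 7) - 48/s^5

The transform is linear, so treat each term independently.
(-4)·[L{e^(7t)} = 1/(s - 7)]; (-2)·[L{t^4} = 4!/s^5 = 24/s^5].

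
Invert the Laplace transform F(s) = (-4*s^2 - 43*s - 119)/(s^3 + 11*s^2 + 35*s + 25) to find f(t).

Factor the denominator: s^3 + 11*s^2 + 35*s + 25 = (s + 1)*(s + 5)^2.
Partial fraction decomposition gives [1/(s + 5)] + [(s + 5)^(-2)] + [-5/(s + 1)].
Invert each term: 1/(s + 5) ↔ e^(-5t); 1/(s + 5)^2 ↔ t·e^(-5t); -5/(s + 1) ↔ -5e^(-t).

f(t) = t*exp(-5*t) - 5*exp(-t) + exp(-5*t)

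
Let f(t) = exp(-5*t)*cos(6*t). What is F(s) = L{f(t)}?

F(s) = (s + 5)/((s + 5)^2 + 36)

L{cos(6t)} = s/(s^2 + 36).
By the first shifting theorem, multiplying by e^(-5t) replaces s with s + 5.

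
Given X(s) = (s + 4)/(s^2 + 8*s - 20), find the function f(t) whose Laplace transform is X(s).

f(t) = exp(-4*t)*cosh(6*t)

Rewrite the denominator: s^2 + 8*s - 20 = (s + 4)^2 - 36.
The form in (s + 4) signals a first-shifting-theorem factor e^(-4t).
Since L{cosh(6t)} = s/(s^2 - 36), the inverse is exp(-4*t)*cosh(6*t).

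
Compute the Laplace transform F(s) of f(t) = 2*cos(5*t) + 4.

The transform is linear, so treat each term independently.
(2)·[L{cos(5t)} = s/(s^2 + 25)]; L{4} = 4/s.

F(s) = 2*s/(s^2 + 25) + 4/s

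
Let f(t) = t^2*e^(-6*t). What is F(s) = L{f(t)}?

L{e^(-6t)} = 1/(s + 6).
Then apply L{t^2·g(t)} = (-1)^2 d^2/ds^2[G(s)] with G(s) = 1/(s + 6):
differentiating 2 times and applying the sign gives 2/(s + 6)^3.

F(s) = 2/(s + 6)^3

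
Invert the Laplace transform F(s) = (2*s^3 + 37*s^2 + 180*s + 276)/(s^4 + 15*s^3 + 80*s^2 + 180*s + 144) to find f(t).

f(t) = 6*exp(-2*t) - 5*exp(-3*t) + 5*exp(-4*t) - 4*exp(-6*t)

Factor the denominator: s^4 + 15*s^3 + 80*s^2 + 180*s + 144 = (s + 2)*(s + 3)*(s + 4)*(s + 6).
Partial fraction decomposition gives [-4/(s + 6)] + [-5/(s + 3)] + [6/(s + 2)] + [5/(s + 4)].
Invert each term: -4/(s + 6) ↔ -4e^(-6t); -5/(s + 3) ↔ -5e^(-3t); 6/(s + 2) ↔ 6e^(-2t); 5/(s + 4) ↔ 5e^(-4t).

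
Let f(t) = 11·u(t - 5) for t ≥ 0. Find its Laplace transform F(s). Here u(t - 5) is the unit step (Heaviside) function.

By the second shifting theorem, L{u(t - c)·g(t - c)} = e^(-cs)·G(s) with c = 5 and G(s) = L{g(t)}.
L{11} = 11/s.

F(s) = 11*exp(-5*s)/s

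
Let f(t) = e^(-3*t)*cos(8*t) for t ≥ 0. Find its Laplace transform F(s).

L{cos(8t)} = s/(s^2 + 64).
By the first shifting theorem, multiplying by e^(-3t) replaces s with s + 3.

F(s) = (s + 3)/((s + 3)^2 + 64)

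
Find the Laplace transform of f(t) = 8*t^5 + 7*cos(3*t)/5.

Apply the Laplace transform termwise.
(7/5)·[L{cos(3t)} = s/(s^2 + 9)]; (8)·[L{t^5} = 5!/s^6 = 120/s^6].

7*s/(5*(s^2 + 9)) + 960/s^6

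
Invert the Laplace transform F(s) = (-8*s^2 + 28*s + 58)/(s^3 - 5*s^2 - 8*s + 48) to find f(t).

Factor the denominator: s^3 - 5*s^2 - 8*s + 48 = (s - 4)^2*(s + 3).
Partial fraction decomposition gives [-6/(s - 4)] + [6/(s - 4)^2] + [-2/(s + 3)].
Invert each term: -6/(s - 4) ↔ -6e^(4t); 6/(s - 4)^2 ↔ 6t·e^(4t); -2/(s + 3) ↔ -2e^(-3t).

f(t) = 6*t*exp(4*t) - 6*exp(4*t) - 2*exp(-3*t)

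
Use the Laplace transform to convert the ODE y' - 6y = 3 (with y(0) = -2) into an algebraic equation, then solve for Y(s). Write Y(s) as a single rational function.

Transform both sides with L{·}.
Using L{y'} = sY - y(0) = sY - (-2), the left side becomes (s - 6)Y - (-2).
The right side is L{3} = 3/s.
So (s - 6)Y = 3/s + (-2).
Solve for Y(s) and write it as one ratio of polynomials.

Y(s) = (-2*s + 3)/(s^2 - 6*s)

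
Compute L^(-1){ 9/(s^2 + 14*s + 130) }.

Rewrite the denominator: s^2 + 14*s + 130 = (s + 7)^2 + 81.
The form in (s + 7) signals a first-shifting-theorem factor e^(-7t).
Since L{sin(9t)} = 9/(s^2 + 81), the inverse is exp(-7*t)*sin(9*t).

exp(-7*t)*sin(9*t)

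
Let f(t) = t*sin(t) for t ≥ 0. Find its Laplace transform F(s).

F(s) = 2*s/(s^2 + 1)^2

L{sin(t)} = 1/(s^2 + 1).
Then apply L{t·g(t)} = -d/ds[G(s)] with G(s) = 1/(s^2 + 1):
differentiating 1 time and applying the sign gives 2*s/(s^2 + 1)^2.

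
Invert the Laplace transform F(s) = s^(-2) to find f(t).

Since L{t} = 1!/s^2 = 1/s^2, the inverse is t.

f(t) = t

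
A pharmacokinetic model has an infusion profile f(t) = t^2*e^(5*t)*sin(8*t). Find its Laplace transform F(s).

F(s) = 16*(3*s^2 - 30*s + 11)/(s^2 - 10*s + 89)^3

L{sin(8t)} = 8/(s^2 + 64).
Multiplying by e^(5t) shifts s → s - 5, so L{e^(5*t)*sin(8*t)} = 8/((s - 5)^2 + 64).
Then apply L{t^2·g(t)} = (-1)^2 d^2/ds^2[G(s)] with G(s) = 8/((s - 5)^2 + 64):
differentiating 2 times and applying the sign gives 16*(3*s^2 - 30*s + 11)/(s^2 - 10*s + 89)^3.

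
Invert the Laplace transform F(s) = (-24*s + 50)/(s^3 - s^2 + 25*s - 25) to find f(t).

f(t) = exp(t) - 5*sin(5*t) - cos(5*t)

Factor the denominator: s^3 - s^2 + 25*s - 25 = (s - 1)*(s^2 + 25).
Partial fraction decomposition gives [1/(s - 1)] + [-s/(s^2 + 25)] + [-25/(s^2 + 25)].
Invert each term: 1/(s - 1) ↔ e^(t); -1·s/(s^2 + 25) ↔ -cos(5t); -5·5/(s^2 + 25) ↔ -5sin(5t).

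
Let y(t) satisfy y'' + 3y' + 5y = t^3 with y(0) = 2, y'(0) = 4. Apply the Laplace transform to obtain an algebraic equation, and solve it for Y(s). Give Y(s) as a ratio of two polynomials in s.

Y(s) = (2*s^5 + 10*s^4 + 6)/(s^6 + 3*s^5 + 5*s^4)

Laplace-transform each side.
Using L{y''} = s^2 Y - s·y(0) - y'(0) and L{y'} = sY - y(0), with y(0) = 2, y'(0) = 4, the left side becomes (s^2 + 3*s + 5)Y - (2*s + 10).
The right side is L{t^3} = 6/s^4.
So (s^2 + 3*s + 5)Y = 6/s^4 + (2*s + 10).
Isolate Y and clear denominators.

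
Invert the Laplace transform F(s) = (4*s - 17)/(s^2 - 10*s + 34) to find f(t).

f(t) = exp(5*t)*sin(3*t) + 4*exp(5*t)*cos(3*t)

Complete the square in the denominator: s^2 - 10*s + 34 = (s - 5)^2 + 3^2.
Split the numerator to match: 4*s - 17 = 4·(s - 5) + 1·3.
Invert each term: 4·(s - 5)/((s - 5)^2 + 9) ↔ 4e^(5t)cos(3t); 1·3/((s - 5)^2 + 9) ↔ e^(5t)sin(3t).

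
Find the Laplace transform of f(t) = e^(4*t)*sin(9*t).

9/((s - 4)^2 + 81)

L{sin(9t)} = 9/(s^2 + 81).
By the first shifting theorem, multiplying by e^(4t) replaces s with s - 4.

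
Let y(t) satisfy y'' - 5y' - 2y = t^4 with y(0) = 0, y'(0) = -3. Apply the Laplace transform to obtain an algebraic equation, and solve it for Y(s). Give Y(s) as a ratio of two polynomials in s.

Y(s) = (-3*s^5 + 24)/(s^7 - 5*s^6 - 2*s^5)

Laplace-transform each side.
With L{y''} = s^2 Y - s·y(0) - y'(0) and L{y'} = sY - y(0), with y(0) = 0, y'(0) = -3: the LHS transforms to (s^2 - 5*s - 2)Y - (-3).
The right side is L{t^4} = 24/s^5.
So (s^2 - 5*s - 2)Y = 24/s^5 + (-3).
Divide through and combine into a single rational function.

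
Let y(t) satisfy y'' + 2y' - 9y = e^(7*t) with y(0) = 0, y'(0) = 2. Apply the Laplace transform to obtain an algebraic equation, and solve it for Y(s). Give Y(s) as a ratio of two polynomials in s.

Take the Laplace transform of both sides.
The derivative rules (L{y''} = s^2 Y - s·y(0) - y'(0) and L{y'} = sY - y(0), with y(0) = 0, y'(0) = 2) turn the left side into (s^2 + 2*s - 9)Y - (2).
The right side is L{e^(7*t)} = 1/(s - 7).
So (s^2 + 2*s - 9)Y = 1/(s - 7) + (2).
Solve for Y(s) and write it as one ratio of polynomials.

Y(s) = (2*s - 13)/(s^3 - 5*s^2 - 23*s + 63)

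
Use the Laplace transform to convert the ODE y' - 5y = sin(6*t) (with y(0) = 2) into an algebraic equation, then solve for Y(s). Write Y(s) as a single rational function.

Y(s) = (2*s^2 + 78)/(s^3 - 5*s^2 + 36*s - 180)

Transform both sides with L{·}.
The derivative rules (L{y'} = sY - y(0) = sY - 2) turn the left side into (s - 5)Y - (2).
The right side is L{sin(6*t)} = 6/(s^2 + 36).
So (s - 5)Y = 6/(s^2 + 36) + (2).
Divide through and combine into a single rational function.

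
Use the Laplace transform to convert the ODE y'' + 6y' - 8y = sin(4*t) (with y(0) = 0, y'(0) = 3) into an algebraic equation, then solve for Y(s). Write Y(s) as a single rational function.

Y(s) = (3*s^2 + 52)/(s^4 + 6*s^3 + 8*s^2 + 96*s - 128)

Laplace-transform each side.
The derivative rules (L{y''} = s^2 Y - s·y(0) - y'(0) and L{y'} = sY - y(0), with y(0) = 0, y'(0) = 3) turn the left side into (s^2 + 6*s - 8)Y - (3).
The right side is L{sin(4*t)} = 4/(s^2 + 16).
So (s^2 + 6*s - 8)Y = 4/(s^2 + 16) + (3).
Isolate Y and clear denominators.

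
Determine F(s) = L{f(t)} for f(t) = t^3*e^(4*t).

F(s) = 6/(s - 4)^4

L{t^3} = 3!/s^4 = 6/s^4.
By the first shifting theorem, multiplying by e^(4t) replaces s with s - 4.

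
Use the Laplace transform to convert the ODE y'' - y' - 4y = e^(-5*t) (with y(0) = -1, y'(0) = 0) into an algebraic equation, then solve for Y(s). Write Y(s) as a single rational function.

Y(s) = (-s^2 - 4*s + 6)/(s^3 + 4*s^2 - 9*s - 20)

Apply the Laplace transform to the equation.
Using L{y''} = s^2 Y - s·y(0) - y'(0) and L{y'} = sY - y(0), with y(0) = -1, y'(0) = 0, the left side becomes (s^2 - s - 4)Y - (-s + 1).
The right side is L{e^(-5*t)} = 1/(s + 5).
So (s^2 - s - 4)Y = 1/(s + 5) + (-s + 1).
Isolate Y and clear denominators.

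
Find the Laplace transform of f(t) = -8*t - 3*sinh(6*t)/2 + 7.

Apply the Laplace transform termwise.
(-8)·[L{t} = 1!/s^2 = 1/s^2]; L{7} = 7/s; (-3/2)·[L{sinh(6t)} = 6/(s^2 - 36)].

-9/(s^2 - 36) + 7/s - 8/s^2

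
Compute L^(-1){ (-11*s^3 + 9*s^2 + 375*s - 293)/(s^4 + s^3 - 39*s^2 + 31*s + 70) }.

2*exp(5*t) - 5*exp(2*t) - 6*exp(-t) - 2*exp(-7*t)

Factor the denominator: s^4 + s^3 - 39*s^2 + 31*s + 70 = (s - 5)*(s - 2)*(s + 1)*(s + 7).
Partial fraction decomposition gives [-5/(s - 2)] + [-6/(s + 1)] + [-2/(s + 7)] + [2/(s - 5)].
Invert each term: -5/(s - 2) ↔ -5e^(2t); -6/(s + 1) ↔ -6e^(-t); -2/(s + 7) ↔ -2e^(-7t); 2/(s - 5) ↔ 2e^(5t).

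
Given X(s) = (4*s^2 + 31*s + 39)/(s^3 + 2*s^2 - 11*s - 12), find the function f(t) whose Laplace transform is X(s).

f(t) = 6*exp(3*t) - exp(-t) - exp(-4*t)

Factor the denominator: s^3 + 2*s^2 - 11*s - 12 = (s - 3)*(s + 1)*(s + 4).
Partial fraction decomposition gives [6/(s - 3)] + [-1/(s + 1)] + [-1/(s + 4)].
Invert each term: 6/(s - 3) ↔ 6e^(3t); -1/(s + 1) ↔ -e^(-t); -1/(s + 4) ↔ -e^(-4t).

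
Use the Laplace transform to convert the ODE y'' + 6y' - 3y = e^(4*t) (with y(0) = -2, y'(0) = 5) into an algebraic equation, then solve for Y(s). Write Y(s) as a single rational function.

Y(s) = (-2*s^2 + s + 29)/(s^3 + 2*s^2 - 27*s + 12)

Laplace-transform each side.
With L{y''} = s^2 Y - s·y(0) - y'(0) and L{y'} = sY - y(0), with y(0) = -2, y'(0) = 5: the LHS transforms to (s^2 + 6*s - 3)Y - (-2*s - 7).
The right side is L{e^(4*t)} = 1/(s - 4).
So (s^2 + 6*s - 3)Y = 1/(s - 4) + (-2*s - 7).
Solve for Y(s) and write it as one ratio of polynomials.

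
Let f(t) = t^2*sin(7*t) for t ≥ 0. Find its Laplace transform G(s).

G(s) = 14*(3*s^2 - 49)/(s^2 + 49)^3

L{sin(7t)} = 7/(s^2 + 49).
Then apply L{t^2·g(t)} = (-1)^2 d^2/ds^2[H(s)] with H(s) = 7/(s^2 + 49):
differentiating 2 times and applying the sign gives 14*(3*s^2 - 49)/(s^2 + 49)^3.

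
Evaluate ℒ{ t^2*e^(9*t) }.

L{e^(9t)} = 1/(s - 9).
Then apply L{t^2·g(t)} = (-1)^2 d^2/ds^2[G(s)] with G(s) = 1/(s - 9):
differentiating 2 times and applying the sign gives 2/(s - 9)^3.

2/(s - 9)^3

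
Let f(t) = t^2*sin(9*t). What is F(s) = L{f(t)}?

F(s) = 54*(s^2 - 27)/(s^2 + 81)^3

L{sin(9t)} = 9/(s^2 + 81).
Then apply L{t^2·g(t)} = (-1)^2 d^2/ds^2[G(s)] with G(s) = 9/(s^2 + 81):
differentiating 2 times and applying the sign gives 54*(s^2 - 27)/(s^2 + 81)^3.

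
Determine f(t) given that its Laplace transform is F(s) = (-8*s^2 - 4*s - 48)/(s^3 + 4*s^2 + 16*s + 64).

f(t) = 2*sin(4*t) - 3*cos(4*t) - 5*exp(-4*t)

Factor the denominator: s^3 + 4*s^2 + 16*s + 64 = (s + 4)*(s^2 + 16).
Partial fraction decomposition gives [-5/(s + 4)] + [-3*s/(s^2 + 16)] + [8/(s^2 + 16)].
Invert each term: -5/(s + 4) ↔ -5e^(-4t); -3·s/(s^2 + 16) ↔ -3cos(4t); 2·4/(s^2 + 16) ↔ 2sin(4t).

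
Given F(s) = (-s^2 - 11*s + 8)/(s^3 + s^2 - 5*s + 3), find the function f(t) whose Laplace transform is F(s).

f(t) = -t*exp(t) - 3*exp(t) + 2*exp(-3*t)

Factor the denominator: s^3 + s^2 - 5*s + 3 = (s - 1)^2*(s + 3).
Partial fraction decomposition gives [-3/(s - 1)] + [-1/(s - 1)^2] + [2/(s + 3)].
Invert each term: -3/(s - 1) ↔ -3e^(t); -1/(s - 1)^2 ↔ -t·e^(t); 2/(s + 3) ↔ 2e^(-3t).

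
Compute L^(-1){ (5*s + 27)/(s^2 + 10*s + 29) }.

Complete the square in the denominator: s^2 + 10*s + 29 = (s + 5)^2 + 2^2.
Split the numerator to match: 5*s + 27 = 5·(s + 5) + 1·2.
Invert each term: 5·(s + 5)/((s + 5)^2 + 4) ↔ 5e^(-5t)cos(2t); 1·2/((s + 5)^2 + 4) ↔ e^(-5t)sin(2t).

exp(-5*t)*sin(2*t) + 5*exp(-5*t)*cos(2*t)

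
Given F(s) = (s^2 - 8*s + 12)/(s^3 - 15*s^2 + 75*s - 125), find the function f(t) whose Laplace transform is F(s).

f(t) = -3*t^2*exp(5*t)/2 + 2*t*exp(5*t) + exp(5*t)

Factor the denominator: s^3 - 15*s^2 + 75*s - 125 = (s - 5)^3.
Partial fraction decomposition gives [1/(s - 5)] + [2/(s - 5)^2] + [-3/(s - 5)^3].
Invert each term: 1/(s - 5) ↔ e^(5t); 2/(s - 5)^2 ↔ 2t·e^(5t); -3/(s - 5)^3 ↔ (-3/2)t^2·e^(5t).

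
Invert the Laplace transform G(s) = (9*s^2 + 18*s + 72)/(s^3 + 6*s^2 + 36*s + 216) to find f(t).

Factor the denominator: s^3 + 6*s^2 + 36*s + 216 = (s + 6)*(s^2 + 36).
Partial fraction decomposition gives [4/(s + 6)] + [5*s/(s^2 + 36)] + [-12/(s^2 + 36)].
Invert each term: 4/(s + 6) ↔ 4e^(-6t); 5·s/(s^2 + 36) ↔ 5cos(6t); -2·6/(s^2 + 36) ↔ -2sin(6t).

f(t) = -2*sin(6*t) + 5*cos(6*t) + 4*exp(-6*t)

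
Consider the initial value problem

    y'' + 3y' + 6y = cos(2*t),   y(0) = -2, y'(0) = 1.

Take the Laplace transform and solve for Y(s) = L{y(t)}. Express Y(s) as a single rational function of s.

Transform both sides with L{·}.
With L{y''} = s^2 Y - s·y(0) - y'(0) and L{y'} = sY - y(0), with y(0) = -2, y'(0) = 1: the LHS transforms to (s^2 + 3*s + 6)Y - (-2*s - 5).
The right side is L{cos(2*t)} = s/(s^2 + 4).
So (s^2 + 3*s + 6)Y = s/(s^2 + 4) + (-2*s - 5).
Solve for Y(s) and write it as one ratio of polynomials.

Y(s) = (-2*s^3 - 5*s^2 - 7*s - 20)/(s^4 + 3*s^3 + 10*s^2 + 12*s + 24)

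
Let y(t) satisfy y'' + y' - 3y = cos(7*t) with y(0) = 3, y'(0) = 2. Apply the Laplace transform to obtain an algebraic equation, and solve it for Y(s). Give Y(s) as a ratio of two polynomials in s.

Y(s) = (3*s^3 + 5*s^2 + 148*s + 245)/(s^4 + s^3 + 46*s^2 + 49*s - 147)

Take the Laplace transform of both sides.
The derivative rules (L{y''} = s^2 Y - s·y(0) - y'(0) and L{y'} = sY - y(0), with y(0) = 3, y'(0) = 2) turn the left side into (s^2 + s - 3)Y - (3*s + 5).
The right side is L{cos(7*t)} = s/(s^2 + 49).
So (s^2 + s - 3)Y = s/(s^2 + 49) + (3*s + 5).
Divide through and combine into a single rational function.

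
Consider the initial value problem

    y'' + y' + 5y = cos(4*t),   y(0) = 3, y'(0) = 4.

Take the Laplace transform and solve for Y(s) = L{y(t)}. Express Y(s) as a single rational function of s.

Y(s) = (3*s^3 + 7*s^2 + 49*s + 112)/(s^4 + s^3 + 21*s^2 + 16*s + 80)

Take the Laplace transform of both sides.
The derivative rules (L{y''} = s^2 Y - s·y(0) - y'(0) and L{y'} = sY - y(0), with y(0) = 3, y'(0) = 4) turn the left side into (s^2 + s + 5)Y - (3*s + 7).
The right side is L{cos(4*t)} = s/(s^2 + 16).
So (s^2 + s + 5)Y = s/(s^2 + 16) + (3*s + 7).
Isolate Y and clear denominators.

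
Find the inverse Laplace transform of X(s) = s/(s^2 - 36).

Since L{cosh(6t)} = s/(s^2 - 36), the inverse is cosh(6*t).

cosh(6*t)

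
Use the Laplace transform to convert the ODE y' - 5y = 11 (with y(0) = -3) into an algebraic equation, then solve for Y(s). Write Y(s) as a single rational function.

Take the Laplace transform of both sides.
With L{y'} = sY - y(0) = sY - (-3): the LHS transforms to (s - 5)Y - (-3).
The right side is L{11} = 11/s.
So (s - 5)Y = 11/s + (-3).
Isolate Y and clear denominators.

Y(s) = (-3*s + 11)/(s^2 - 5*s)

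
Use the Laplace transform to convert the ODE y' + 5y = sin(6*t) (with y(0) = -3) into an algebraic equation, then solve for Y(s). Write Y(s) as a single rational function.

Y(s) = (-3*s^2 - 102)/(s^3 + 5*s^2 + 36*s + 180)

Laplace-transform each side.
The derivative rules (L{y'} = sY - y(0) = sY - (-3)) turn the left side into (s + 5)Y - (-3).
The right side is L{sin(6*t)} = 6/(s^2 + 36).
So (s + 5)Y = 6/(s^2 + 36) + (-3).
Solve for Y(s) and write it as one ratio of polynomials.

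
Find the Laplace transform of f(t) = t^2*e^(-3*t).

L{e^(-3t)} = 1/(s + 3).
Then apply L{t^2·g(t)} = (-1)^2 d^2/ds^2[G(s)] with G(s) = 1/(s + 3):
differentiating 2 times and applying the sign gives 2/(s + 3)^3.

2/(s + 3)^3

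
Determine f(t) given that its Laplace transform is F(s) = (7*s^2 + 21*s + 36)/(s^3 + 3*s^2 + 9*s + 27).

f(t) = 2*sin(3*t) + 5*cos(3*t) + 2*exp(-3*t)

Factor the denominator: s^3 + 3*s^2 + 9*s + 27 = (s + 3)*(s^2 + 9).
Partial fraction decomposition gives [2/(s + 3)] + [5*s/(s^2 + 9)] + [6/(s^2 + 9)].
Invert each term: 2/(s + 3) ↔ 2e^(-3t); 5·s/(s^2 + 9) ↔ 5cos(3t); 2·3/(s^2 + 9) ↔ 2sin(3t).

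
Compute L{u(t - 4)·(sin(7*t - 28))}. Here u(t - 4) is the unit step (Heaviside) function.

By the second shifting theorem, L{u(t - c)·g(t - c)} = e^(-cs)·H(s) with c = 4 and H(s) = L{g(t)}.
L{sin(7t)} = 7/(s^2 + 49).

7*exp(-4*s)/(s^2 + 49)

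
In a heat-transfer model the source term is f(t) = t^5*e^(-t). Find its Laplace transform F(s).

L{t^5} = 5!/s^6 = 120/s^6.
By the first shifting theorem, multiplying by e^(-t) replaces s with s + 1.

F(s) = 120/(s + 1)^6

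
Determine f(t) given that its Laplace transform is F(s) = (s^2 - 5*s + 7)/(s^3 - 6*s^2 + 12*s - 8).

Factor the denominator: s^3 - 6*s^2 + 12*s - 8 = (s - 2)^3.
Partial fraction decomposition gives [1/(s - 2)] + [-1/(s - 2)^2] + [(s - 2)^(-3)].
Invert each term: 1/(s - 2) ↔ e^(2t); -1/(s - 2)^2 ↔ -t·e^(2t); 1/(s - 2)^3 ↔ (1/2)t^2·e^(2t).

f(t) = t^2*exp(2*t)/2 - t*exp(2*t) + exp(2*t)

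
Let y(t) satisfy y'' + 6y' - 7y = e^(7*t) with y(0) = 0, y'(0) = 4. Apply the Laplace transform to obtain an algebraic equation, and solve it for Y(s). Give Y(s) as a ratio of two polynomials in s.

Y(s) = (4*s - 27)/(s^3 - s^2 - 49*s + 49)

Laplace-transform each side.
The derivative rules (L{y''} = s^2 Y - s·y(0) - y'(0) and L{y'} = sY - y(0), with y(0) = 0, y'(0) = 4) turn the left side into (s^2 + 6*s - 7)Y - (4).
The right side is L{e^(7*t)} = 1/(s - 7).
So (s^2 + 6*s - 7)Y = 1/(s - 7) + (4).
Solve for Y(s) and write it as one ratio of polynomials.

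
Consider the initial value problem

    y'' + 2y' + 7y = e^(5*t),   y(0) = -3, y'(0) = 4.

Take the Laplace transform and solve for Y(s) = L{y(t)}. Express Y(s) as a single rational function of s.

Y(s) = (-3*s^2 + 13*s + 11)/(s^3 - 3*s^2 - 3*s - 35)

Take the Laplace transform of both sides.
The derivative rules (L{y''} = s^2 Y - s·y(0) - y'(0) and L{y'} = sY - y(0), with y(0) = -3, y'(0) = 4) turn the left side into (s^2 + 2*s + 7)Y - (-3*s - 2).
The right side is L{e^(5*t)} = 1/(s - 5).
So (s^2 + 2*s + 7)Y = 1/(s - 5) + (-3*s - 2).
Solve for Y(s) and write it as one ratio of polynomials.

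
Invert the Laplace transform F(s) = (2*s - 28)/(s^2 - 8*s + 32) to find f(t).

f(t) = -5*exp(4*t)*sin(4*t) + 2*exp(4*t)*cos(4*t)

Complete the square in the denominator: s^2 - 8*s + 32 = (s - 4)^2 + 4^2.
Split the numerator to match: 2*s - 28 = 2·(s - 4) - 5·4.
Invert each term: 2·(s - 4)/((s - 4)^2 + 16) ↔ 2e^(4t)cos(4t); -5·4/((s - 4)^2 + 16) ↔ -5e^(4t)sin(4t).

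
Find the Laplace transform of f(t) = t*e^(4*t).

(s - 4)^(-2)

L{e^(4t)} = 1/(s - 4).
Then apply L{t·g(t)} = -d/ds[G(s)] with G(s) = 1/(s - 4):
differentiating 1 time and applying the sign gives (s - 4)^(-2).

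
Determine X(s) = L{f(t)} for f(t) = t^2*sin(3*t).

X(s) = 18*(s^2 - 3)/(s^2 + 9)^3

L{sin(3t)} = 3/(s^2 + 9).
Then apply L{t^2·g(t)} = (-1)^2 d^2/ds^2[G(s)] with G(s) = 3/(s^2 + 9):
differentiating 2 times and applying the sign gives 18*(s^2 - 3)/(s^2 + 9)^3.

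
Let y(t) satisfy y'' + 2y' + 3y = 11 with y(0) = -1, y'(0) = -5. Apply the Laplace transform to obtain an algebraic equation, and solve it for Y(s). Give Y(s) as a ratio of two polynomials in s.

Apply the Laplace transform to the equation.
Using L{y''} = s^2 Y - s·y(0) - y'(0) and L{y'} = sY - y(0), with y(0) = -1, y'(0) = -5, the left side becomes (s^2 + 2*s + 3)Y - (-s - 7).
The right side is L{11} = 11/s.
So (s^2 + 2*s + 3)Y = 11/s + (-s - 7).
Solve for Y(s) and write it as one ratio of polynomials.

Y(s) = (-s^2 - 7*s + 11)/(s^3 + 2*s^2 + 3*s)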